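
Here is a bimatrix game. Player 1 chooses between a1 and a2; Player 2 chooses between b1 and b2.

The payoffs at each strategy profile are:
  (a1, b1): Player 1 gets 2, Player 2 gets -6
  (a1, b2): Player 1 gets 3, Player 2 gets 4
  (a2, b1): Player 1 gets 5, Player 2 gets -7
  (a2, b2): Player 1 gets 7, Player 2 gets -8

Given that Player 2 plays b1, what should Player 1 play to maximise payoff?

Against b1, Player 1 earns 2 from a1 and 5 from a2.
So a2 is the best response.

a2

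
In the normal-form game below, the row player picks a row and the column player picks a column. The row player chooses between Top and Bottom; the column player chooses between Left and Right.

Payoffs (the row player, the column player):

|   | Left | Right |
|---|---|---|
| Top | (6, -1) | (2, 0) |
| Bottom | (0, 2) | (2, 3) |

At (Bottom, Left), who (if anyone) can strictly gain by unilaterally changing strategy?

Both

The row player at (Bottom, Left) earns 0; deviating to Top yields 6 — a strict improvement.
The column player earns 2; deviating to Right yields 3 — a strict improvement.
Both the row player and the column player have strictly profitable deviations.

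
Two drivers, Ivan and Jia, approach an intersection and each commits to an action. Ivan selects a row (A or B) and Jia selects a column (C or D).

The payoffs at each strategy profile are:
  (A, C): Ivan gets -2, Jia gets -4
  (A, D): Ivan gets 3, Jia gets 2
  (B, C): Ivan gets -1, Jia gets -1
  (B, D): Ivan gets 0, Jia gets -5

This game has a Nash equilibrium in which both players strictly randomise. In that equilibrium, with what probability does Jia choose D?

Let y be the probability that Jia plays C. In a completely mixed equilibrium, Ivan must be indifferent between A and B.
Ivan's expected payoff from A is −2y + 3(1−y); from B it is −y.
Setting these equal: −5y + 3 = −y, so y = 3/4.
Therefore Jia plays D with probability 1 − 3/4 = 1/4.

1/4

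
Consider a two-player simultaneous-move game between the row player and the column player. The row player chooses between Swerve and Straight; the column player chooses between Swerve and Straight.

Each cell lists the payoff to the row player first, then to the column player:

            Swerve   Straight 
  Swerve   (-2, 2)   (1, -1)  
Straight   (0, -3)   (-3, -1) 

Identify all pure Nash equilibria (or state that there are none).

none

(Swerve, Swerve): the row player prefers Straight (0 > -2) — not an equilibrium.
(Swerve, Straight): the column player prefers Swerve (2 > -1) — not an equilibrium.
(Straight, Swerve): the column player prefers Straight (-1 > -3) — not an equilibrium.
(Straight, Straight): the row player prefers Swerve (1 > -3) — not an equilibrium.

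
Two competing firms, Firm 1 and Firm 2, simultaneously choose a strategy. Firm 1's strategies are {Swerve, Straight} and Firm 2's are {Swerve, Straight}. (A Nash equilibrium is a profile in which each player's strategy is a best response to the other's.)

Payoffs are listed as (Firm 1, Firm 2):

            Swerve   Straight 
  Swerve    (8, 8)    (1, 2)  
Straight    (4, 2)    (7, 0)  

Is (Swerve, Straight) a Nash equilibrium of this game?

No

At (Swerve, Straight), Firm 1 earns 1; switching to Straight would give 7, so Firm 1 would deviate.
Firm 2 earns 2; switching to Swerve would give 8, so Firm 2 would deviate.
Since at least one player can profitably deviate, this is not a Nash equilibrium.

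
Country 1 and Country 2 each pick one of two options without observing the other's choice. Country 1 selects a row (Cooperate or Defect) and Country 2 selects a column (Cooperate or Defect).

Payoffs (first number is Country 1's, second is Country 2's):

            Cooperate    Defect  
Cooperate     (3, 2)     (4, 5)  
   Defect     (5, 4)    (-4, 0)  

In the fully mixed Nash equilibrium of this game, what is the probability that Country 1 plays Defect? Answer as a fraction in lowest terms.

Let x be the probability that Country 1 plays Cooperate. In a completely mixed equilibrium, Country 2 must be indifferent between Cooperate and Defect.
Country 2's expected payoff from Cooperate is 2x + 4(1−x); from Defect it is 5x.
Setting these equal: −2x + 4 = 5x, so x = 4/7.
Therefore Country 1 plays Defect with probability 1 − 4/7 = 3/7.

3/7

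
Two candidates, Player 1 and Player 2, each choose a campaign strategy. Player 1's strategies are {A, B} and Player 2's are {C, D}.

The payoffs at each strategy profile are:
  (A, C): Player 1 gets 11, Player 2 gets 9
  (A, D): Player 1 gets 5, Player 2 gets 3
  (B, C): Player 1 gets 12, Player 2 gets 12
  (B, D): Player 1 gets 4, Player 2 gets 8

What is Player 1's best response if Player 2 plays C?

B

Against C, Player 1 earns 11 from A and 12 from B.
So B is the best response.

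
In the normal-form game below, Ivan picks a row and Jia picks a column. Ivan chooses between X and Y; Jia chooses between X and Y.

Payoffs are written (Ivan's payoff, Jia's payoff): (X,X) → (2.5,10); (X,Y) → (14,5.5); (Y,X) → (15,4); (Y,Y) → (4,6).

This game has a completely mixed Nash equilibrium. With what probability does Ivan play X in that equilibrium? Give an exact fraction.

4/13

Let x be the probability that Ivan plays X. In a completely mixed equilibrium, Jia must be indifferent between X and Y.
Jia's expected payoff from X is 10x + 4(1−x); from Y it is 5.5x + 6(1−x).
Setting these equal: 6x + 4 = −0.5x + 6, so x = 4/13.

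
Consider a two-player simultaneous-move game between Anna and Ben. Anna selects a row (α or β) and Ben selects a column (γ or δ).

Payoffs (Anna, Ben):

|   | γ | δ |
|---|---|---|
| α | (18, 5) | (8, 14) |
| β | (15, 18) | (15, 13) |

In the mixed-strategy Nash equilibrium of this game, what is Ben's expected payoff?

First find p, the probability Anna plays α, from Ben's indifference between γ and δ: 5p + 18(1−p) = 14p + 13(1−p), giving p = 5/14.
Since Ben is indifferent in equilibrium, Ben's expected payoff equals the payoff from either column against (5/14, 9/14). Using γ: 5(5/14) + 18(9/14) = 187/14.

187/14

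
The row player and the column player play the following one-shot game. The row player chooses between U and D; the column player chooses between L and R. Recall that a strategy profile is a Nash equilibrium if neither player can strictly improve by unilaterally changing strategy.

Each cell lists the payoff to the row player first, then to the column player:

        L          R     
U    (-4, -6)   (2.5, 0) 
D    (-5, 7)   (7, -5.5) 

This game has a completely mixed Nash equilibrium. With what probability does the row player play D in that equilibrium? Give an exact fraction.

12/37

Let p be the probability that the row player plays U. In a completely mixed equilibrium, the column player must be indifferent between L and R.
The column player's expected payoff from L is −6p + 7(1−p); from R it is −5.5(1−p).
Setting these equal: −13p + 7 = 5.5p − 5.5, so p = 25/37.
Therefore the row player plays D with probability 1 − 25/37 = 12/37.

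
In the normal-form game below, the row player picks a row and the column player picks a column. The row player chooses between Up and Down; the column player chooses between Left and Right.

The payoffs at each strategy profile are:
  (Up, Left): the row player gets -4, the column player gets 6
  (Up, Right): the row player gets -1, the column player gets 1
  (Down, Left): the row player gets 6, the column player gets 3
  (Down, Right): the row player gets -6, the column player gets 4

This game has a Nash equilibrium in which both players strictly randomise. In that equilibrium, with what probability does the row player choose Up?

Let r be the probability that the row player plays Up. In a completely mixed equilibrium, the column player must be indifferent between Left and Right.
The column player's expected payoff from Left is 6r + 3(1−r); from Right it is r + 4(1−r).
Setting these equal: 3r + 3 = −3r + 4, so r = 1/6.

1/6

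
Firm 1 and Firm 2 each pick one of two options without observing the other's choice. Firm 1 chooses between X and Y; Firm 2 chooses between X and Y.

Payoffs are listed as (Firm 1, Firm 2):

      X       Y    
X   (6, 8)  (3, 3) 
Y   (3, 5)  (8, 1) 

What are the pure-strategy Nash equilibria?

(X, X): Firm 1 gets 6 ≥ 3 from Y, and Firm 2 gets 8 ≥ 3 from Y — Nash equilibrium.
(X, Y): Firm 1 prefers Y (8 > 3); Firm 2 prefers X (8 > 3) — not an equilibrium.
(Y, X): Firm 1 prefers X (6 > 3) — not an equilibrium.
(Y, Y): Firm 2 prefers X (5 > 1) — not an equilibrium.

(X, X)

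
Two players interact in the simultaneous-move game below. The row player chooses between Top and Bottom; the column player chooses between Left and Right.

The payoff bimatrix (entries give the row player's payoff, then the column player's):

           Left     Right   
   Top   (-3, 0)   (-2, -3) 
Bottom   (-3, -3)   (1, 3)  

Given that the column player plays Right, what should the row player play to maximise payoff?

Against Right, the row player earns -2 from Top and 1 from Bottom.
So Bottom is the best response.

Bottom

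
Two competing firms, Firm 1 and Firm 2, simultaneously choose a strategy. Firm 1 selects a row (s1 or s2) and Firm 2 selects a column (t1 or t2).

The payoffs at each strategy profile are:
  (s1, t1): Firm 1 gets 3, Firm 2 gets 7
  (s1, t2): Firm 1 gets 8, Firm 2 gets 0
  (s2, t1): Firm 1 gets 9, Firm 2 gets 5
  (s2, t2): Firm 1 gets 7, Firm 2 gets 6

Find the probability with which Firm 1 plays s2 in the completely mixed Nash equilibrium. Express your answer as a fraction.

Let x be the probability that Firm 1 plays s1. In a completely mixed equilibrium, Firm 2 must be indifferent between t1 and t2.
Firm 2's expected payoff from t1 is 7x + 5(1−x); from t2 it is 6(1−x).
Setting these equal: 2x + 5 = −6x + 6, so x = 1/8.
Therefore Firm 1 plays s2 with probability 1 − 1/8 = 7/8.

7/8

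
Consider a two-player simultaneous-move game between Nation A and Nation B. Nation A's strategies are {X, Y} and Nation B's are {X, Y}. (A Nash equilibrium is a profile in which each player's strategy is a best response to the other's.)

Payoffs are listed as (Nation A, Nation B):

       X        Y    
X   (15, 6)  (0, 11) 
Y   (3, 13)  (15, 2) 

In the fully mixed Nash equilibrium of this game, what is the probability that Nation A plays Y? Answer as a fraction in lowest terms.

5/16

Let x be the probability that Nation A plays X. In a completely mixed equilibrium, Nation B must be indifferent between X and Y.
Nation B's expected payoff from X is 6x + 13(1−x); from Y it is 11x + 2(1−x).
Setting these equal: −7x + 13 = 9x + 2, so x = 11/16.
Therefore Nation A plays Y with probability 1 − 11/16 = 5/16.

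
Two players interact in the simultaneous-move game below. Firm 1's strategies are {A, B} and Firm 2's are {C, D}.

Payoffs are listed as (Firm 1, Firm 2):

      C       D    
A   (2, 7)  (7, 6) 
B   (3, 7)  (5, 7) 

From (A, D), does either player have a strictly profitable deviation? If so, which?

Firm 2

Firm 1 at (A, D) earns 7; deviating to B yields 5 — not better.
Firm 2 earns 6; deviating to C yields 7 — a strict improvement.
Only Firm 2 has a strictly profitable deviation.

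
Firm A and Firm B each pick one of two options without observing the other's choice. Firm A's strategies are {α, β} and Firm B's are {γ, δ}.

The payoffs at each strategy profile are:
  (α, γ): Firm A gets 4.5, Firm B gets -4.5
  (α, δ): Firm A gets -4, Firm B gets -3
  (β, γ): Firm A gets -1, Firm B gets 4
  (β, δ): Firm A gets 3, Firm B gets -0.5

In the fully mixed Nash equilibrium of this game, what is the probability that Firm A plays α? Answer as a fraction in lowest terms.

3/4

Let p be the probability that Firm A plays α. In a completely mixed equilibrium, Firm B must be indifferent between γ and δ.
Firm B's expected payoff from γ is −4.5p + 4(1−p); from δ it is −3p − 0.5(1−p).
Setting these equal: −8.5p + 4 = −2.5p − 0.5, so p = 3/4.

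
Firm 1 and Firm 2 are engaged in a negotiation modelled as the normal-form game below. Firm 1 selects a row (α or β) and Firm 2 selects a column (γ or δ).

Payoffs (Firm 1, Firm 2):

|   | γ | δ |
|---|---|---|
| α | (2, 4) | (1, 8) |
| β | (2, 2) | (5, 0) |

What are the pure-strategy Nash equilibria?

(β, γ)

(α, γ): Firm 2 prefers δ (8 > 4) — not an equilibrium.
(α, δ): Firm 1 prefers β (5 > 1) — not an equilibrium.
(β, γ): Firm 1 gets 2 ≥ 2 from α, and Firm 2 gets 2 ≥ 0 from δ — Nash equilibrium.
(β, δ): Firm 2 prefers γ (2 > 0) — not an equilibrium.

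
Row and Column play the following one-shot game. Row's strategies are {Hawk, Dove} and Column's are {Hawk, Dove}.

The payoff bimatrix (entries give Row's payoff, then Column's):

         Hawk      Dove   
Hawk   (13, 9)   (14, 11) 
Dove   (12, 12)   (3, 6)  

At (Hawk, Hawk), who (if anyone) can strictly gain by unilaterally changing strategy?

Row at (Hawk, Hawk) earns 13; deviating to Dove yields 12 — not better.
Column earns 9; deviating to Dove yields 11 — a strict improvement.
Only Column has a strictly profitable deviation.

Column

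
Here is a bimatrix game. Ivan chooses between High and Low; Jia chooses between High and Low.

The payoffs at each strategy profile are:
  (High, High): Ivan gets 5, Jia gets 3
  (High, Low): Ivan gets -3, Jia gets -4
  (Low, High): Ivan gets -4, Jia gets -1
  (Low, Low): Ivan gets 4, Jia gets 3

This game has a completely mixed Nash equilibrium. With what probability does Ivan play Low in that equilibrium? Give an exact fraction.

7/11

Let p be the probability that Ivan plays High. In a completely mixed equilibrium, Jia must be indifferent between High and Low.
Jia's expected payoff from High is 3p − (1−p); from Low it is −4p + 3(1−p).
Setting these equal: 4p − 1 = −7p + 3, so p = 4/11.
Therefore Ivan plays Low with probability 1 − 4/11 = 7/11.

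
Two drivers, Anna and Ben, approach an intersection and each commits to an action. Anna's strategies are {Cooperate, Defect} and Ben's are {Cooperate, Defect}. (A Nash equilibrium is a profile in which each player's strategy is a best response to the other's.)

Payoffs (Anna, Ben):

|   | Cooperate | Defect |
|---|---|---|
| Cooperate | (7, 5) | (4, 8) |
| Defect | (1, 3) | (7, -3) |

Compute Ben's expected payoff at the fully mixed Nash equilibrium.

13/3

First find x, the probability Anna plays Cooperate, from Ben's indifference between Cooperate and Defect: 5x + 3(1−x) = 8x − 3(1−x), giving x = 2/3.
Since Ben is indifferent in equilibrium, Ben's expected payoff equals the payoff from either column against (2/3, 1/3). Using Cooperate: 5(2/3) + 3(1/3) = 13/3.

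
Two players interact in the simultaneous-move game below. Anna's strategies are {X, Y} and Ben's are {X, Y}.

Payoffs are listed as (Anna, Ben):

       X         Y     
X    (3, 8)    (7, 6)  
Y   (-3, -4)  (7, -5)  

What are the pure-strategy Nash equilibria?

(X, X): Anna gets 3 ≥ -3 from Y, and Ben gets 8 ≥ 6 from Y — Nash equilibrium.
(X, Y): Ben prefers X (8 > 6) — not an equilibrium.
(Y, X): Anna prefers X (3 > -3) — not an equilibrium.
(Y, Y): Ben prefers X (-4 > -5) — not an equilibrium.

(X, X)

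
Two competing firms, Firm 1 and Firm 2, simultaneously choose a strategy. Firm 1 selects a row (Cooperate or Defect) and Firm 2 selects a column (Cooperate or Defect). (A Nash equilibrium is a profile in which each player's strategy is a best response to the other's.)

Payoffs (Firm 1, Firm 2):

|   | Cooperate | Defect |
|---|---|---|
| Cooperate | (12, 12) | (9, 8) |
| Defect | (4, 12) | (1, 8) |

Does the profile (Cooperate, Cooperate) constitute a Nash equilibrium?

At (Cooperate, Cooperate), Firm 1 earns 12; switching to Defect would give 4, so Firm 1 has no profitable deviation.
Firm 2 earns 12; switching to Defect would give 8, so Firm 2 has no profitable deviation.
Neither player can gain by a unilateral deviation, so this profile is a Nash equilibrium.

Yes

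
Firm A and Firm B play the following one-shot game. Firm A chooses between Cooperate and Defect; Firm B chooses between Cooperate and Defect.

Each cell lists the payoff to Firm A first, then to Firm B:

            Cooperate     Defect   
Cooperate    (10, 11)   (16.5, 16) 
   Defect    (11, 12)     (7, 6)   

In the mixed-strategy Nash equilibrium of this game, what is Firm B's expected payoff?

126/11

First find p, the probability Firm A plays Cooperate, from Firm B's indifference between Cooperate and Defect: 11p + 12(1−p) = 16p + 6(1−p), giving p = 6/11.
Since Firm B is indifferent in equilibrium, Firm B's expected payoff equals the payoff from either column against (6/11, 5/11). Using Cooperate: 11(6/11) + 12(5/11) = 126/11.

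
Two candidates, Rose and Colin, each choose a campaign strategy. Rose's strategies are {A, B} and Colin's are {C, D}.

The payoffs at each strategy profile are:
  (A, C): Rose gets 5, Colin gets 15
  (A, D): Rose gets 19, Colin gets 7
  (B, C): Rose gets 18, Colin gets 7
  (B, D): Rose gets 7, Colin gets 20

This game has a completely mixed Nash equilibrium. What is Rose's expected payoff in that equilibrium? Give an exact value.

First find q, the probability Colin plays C, from Rose's indifference between A and B: 5q + 19(1−q) = 18q + 7(1−q), giving q = 12/25.
Since Rose is indifferent in equilibrium, Rose's expected payoff equals the payoff from either row against (12/25, 13/25). Using A: 5(12/25) + 19(13/25) = 307/25.

307/25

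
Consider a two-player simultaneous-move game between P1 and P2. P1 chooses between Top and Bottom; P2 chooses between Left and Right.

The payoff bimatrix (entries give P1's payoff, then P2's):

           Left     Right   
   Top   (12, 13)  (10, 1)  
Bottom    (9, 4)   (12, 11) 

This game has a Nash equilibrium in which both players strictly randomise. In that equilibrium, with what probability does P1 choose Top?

Let x be the probability that P1 plays Top. In a completely mixed equilibrium, P2 must be indifferent between Left and Right.
P2's expected payoff from Left is 13x + 4(1−x); from Right it is x + 11(1−x).
Setting these equal: 9x + 4 = −10x + 11, so x = 7/19.

7/19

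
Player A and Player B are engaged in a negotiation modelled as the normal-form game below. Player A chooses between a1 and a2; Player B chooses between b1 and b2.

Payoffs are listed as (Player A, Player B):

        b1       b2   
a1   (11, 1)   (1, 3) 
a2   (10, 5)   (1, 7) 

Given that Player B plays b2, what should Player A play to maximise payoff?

Against b2, Player A earns 1 from a1 and 1 from a2.
So either strategy is a best response.

either — both a1 and a2 are best responses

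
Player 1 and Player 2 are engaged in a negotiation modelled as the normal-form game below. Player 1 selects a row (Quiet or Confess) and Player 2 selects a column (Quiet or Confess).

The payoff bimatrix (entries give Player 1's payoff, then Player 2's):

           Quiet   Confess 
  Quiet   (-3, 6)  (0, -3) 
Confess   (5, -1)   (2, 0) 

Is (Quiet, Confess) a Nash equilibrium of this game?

No

At (Quiet, Confess), Player 1 earns 0; switching to Confess would give 2, so Player 1 would deviate.
Player 2 earns -3; switching to Quiet would give 6, so Player 2 would deviate.
Since at least one player can profitably deviate, this is not a Nash equilibrium.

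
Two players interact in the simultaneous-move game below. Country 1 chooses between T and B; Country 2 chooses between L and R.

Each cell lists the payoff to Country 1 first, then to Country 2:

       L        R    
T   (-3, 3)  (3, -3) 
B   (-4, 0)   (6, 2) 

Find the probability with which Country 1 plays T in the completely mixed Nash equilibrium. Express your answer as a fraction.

Let x be the probability that Country 1 plays T. In a completely mixed equilibrium, Country 2 must be indifferent between L and R.
Country 2's expected payoff from L is 3x; from R it is −3x + 2(1−x).
Setting these equal: 3x = −5x + 2, so x = 1/4.

1/4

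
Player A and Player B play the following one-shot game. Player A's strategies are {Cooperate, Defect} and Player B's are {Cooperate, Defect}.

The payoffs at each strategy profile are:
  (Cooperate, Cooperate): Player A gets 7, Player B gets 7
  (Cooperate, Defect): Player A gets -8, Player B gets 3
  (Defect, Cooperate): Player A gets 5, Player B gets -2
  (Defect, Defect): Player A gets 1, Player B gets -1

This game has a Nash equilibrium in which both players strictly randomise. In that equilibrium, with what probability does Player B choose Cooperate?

9/11

Let y be the probability that Player B plays Cooperate. In a completely mixed equilibrium, Player A must be indifferent between Cooperate and Defect.
Player A's expected payoff from Cooperate is 7y − 8(1−y); from Defect it is 5y + (1−y).
Setting these equal: 15y − 8 = 4y + 1, so y = 9/11.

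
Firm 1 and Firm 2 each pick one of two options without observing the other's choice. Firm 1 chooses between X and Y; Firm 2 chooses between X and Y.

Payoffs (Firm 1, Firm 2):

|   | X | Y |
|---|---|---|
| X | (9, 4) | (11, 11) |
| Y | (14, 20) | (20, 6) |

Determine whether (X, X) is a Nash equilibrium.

At (X, X), Firm 1 earns 9; switching to Y would give 14, so Firm 1 would deviate.
Firm 2 earns 4; switching to Y would give 11, so Firm 2 would deviate.
Since at least one player can profitably deviate, this is not a Nash equilibrium.

No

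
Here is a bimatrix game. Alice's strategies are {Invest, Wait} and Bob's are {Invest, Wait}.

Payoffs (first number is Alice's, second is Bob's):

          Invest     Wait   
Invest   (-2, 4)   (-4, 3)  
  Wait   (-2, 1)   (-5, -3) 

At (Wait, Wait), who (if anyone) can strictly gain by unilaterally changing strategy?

Both

Alice at (Wait, Wait) earns -5; deviating to Invest yields -4 — a strict improvement.
Bob earns -3; deviating to Invest yields 1 — a strict improvement.
Both Alice and Bob have strictly profitable deviations.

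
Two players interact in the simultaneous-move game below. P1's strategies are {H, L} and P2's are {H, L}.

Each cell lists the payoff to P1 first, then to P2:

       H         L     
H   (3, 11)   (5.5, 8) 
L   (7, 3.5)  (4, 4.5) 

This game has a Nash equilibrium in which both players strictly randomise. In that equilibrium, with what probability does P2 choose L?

8/11

Let y be the probability that P2 plays H. In a completely mixed equilibrium, P1 must be indifferent between H and L.
P1's expected payoff from H is 3y + 5.5(1−y); from L it is 7y + 4(1−y).
Setting these equal: −2.5y + 5.5 = 3y + 4, so y = 3/11.
Therefore P2 plays L with probability 1 − 3/11 = 8/11.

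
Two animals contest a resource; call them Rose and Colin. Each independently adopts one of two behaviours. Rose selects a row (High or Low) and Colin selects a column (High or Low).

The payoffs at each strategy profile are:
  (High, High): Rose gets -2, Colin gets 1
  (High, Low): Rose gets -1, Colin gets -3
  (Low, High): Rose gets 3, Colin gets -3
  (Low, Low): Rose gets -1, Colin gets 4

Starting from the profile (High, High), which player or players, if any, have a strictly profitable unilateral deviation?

Rose

Rose at (High, High) earns -2; deviating to Low yields 3 — a strict improvement.
Colin earns 1; deviating to Low yields -3 — not better.
Only Rose has a strictly profitable deviation.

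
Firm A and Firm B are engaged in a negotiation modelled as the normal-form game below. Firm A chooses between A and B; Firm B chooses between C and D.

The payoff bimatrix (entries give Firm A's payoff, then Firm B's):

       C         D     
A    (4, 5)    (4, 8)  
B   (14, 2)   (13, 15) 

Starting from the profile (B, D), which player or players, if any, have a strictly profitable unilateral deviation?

Firm A at (B, D) earns 13; deviating to A yields 4 — not better.
Firm B earns 15; deviating to C yields 2 — not better.
Neither player can strictly improve; the profile is a Nash equilibrium.

Neither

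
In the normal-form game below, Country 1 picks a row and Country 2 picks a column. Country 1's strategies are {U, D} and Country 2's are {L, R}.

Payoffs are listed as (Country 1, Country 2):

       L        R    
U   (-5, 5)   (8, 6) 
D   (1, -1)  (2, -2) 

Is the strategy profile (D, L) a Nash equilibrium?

Yes

At (D, L), Country 1 earns 1; switching to U would give -5, so Country 1 has no profitable deviation.
Country 2 earns -1; switching to R would give -2, so Country 2 has no profitable deviation.
Neither player can gain by a unilateral deviation, so this profile is a Nash equilibrium.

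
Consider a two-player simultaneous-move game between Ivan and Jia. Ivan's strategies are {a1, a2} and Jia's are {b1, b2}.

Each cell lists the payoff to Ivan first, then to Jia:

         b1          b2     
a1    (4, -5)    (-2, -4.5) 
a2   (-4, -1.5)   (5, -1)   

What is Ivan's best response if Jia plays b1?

a1

Against b1, Ivan earns 4 from a1 and -4 from a2.
So a1 is the best response.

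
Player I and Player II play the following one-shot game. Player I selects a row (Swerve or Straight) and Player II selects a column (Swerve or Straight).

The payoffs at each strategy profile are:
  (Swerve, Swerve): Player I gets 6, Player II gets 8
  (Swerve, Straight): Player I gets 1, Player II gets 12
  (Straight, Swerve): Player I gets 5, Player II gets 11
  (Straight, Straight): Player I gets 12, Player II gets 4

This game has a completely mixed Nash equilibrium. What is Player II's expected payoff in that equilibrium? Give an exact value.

100/11

First find p, the probability Player I plays Swerve, from Player II's indifference between Swerve and Straight: 8p + 11(1−p) = 12p + 4(1−p), giving p = 7/11.
Since Player II is indifferent in equilibrium, Player II's expected payoff equals the payoff from either column against (7/11, 4/11). Using Swerve: 8(7/11) + 11(4/11) = 100/11.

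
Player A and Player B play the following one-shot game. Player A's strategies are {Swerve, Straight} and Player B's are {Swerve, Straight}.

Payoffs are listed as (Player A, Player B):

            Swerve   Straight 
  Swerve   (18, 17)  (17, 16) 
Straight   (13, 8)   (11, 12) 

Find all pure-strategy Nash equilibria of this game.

(Swerve, Swerve)

(Swerve, Swerve): Player A gets 18 ≥ 13 from Straight, and Player B gets 17 ≥ 16 from Straight — Nash equilibrium.
(Swerve, Straight): Player B prefers Swerve (17 > 16) — not an equilibrium.
(Straight, Swerve): Player A prefers Swerve (18 > 13); Player B prefers Straight (12 > 8) — not an equilibrium.
(Straight, Straight): Player A prefers Swerve (17 > 11) — not an equilibrium.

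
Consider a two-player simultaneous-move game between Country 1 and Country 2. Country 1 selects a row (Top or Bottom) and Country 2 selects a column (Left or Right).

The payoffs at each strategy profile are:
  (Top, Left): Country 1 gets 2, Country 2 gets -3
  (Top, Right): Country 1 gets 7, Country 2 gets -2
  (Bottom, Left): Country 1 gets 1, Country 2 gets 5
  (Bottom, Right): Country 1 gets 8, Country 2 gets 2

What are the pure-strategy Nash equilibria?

(Top, Left): Country 2 prefers Right (-2 > -3) — not an equilibrium.
(Top, Right): Country 1 prefers Bottom (8 > 7) — not an equilibrium.
(Bottom, Left): Country 1 prefers Top (2 > 1) — not an equilibrium.
(Bottom, Right): Country 2 prefers Left (5 > 2) — not an equilibrium.

none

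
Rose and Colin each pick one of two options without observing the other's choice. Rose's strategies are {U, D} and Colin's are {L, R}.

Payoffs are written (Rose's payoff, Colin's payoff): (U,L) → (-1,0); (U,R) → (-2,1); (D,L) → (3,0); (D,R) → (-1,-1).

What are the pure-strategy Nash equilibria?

(D, L)

(U, L): Rose prefers D (3 > -1); Colin prefers R (1 > 0) — not an equilibrium.
(U, R): Rose prefers D (-1 > -2) — not an equilibrium.
(D, L): Rose gets 3 ≥ -1 from U, and Colin gets 0 ≥ -1 from R — Nash equilibrium.
(D, R): Colin prefers L (0 > -1) — not an equilibrium.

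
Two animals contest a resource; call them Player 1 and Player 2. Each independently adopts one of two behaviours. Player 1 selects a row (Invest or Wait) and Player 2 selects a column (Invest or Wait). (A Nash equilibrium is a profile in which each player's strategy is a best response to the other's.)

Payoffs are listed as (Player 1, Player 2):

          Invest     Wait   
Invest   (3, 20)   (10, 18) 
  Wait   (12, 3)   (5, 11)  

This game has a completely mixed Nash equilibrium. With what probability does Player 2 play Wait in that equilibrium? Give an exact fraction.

Let q be the probability that Player 2 plays Invest. In a completely mixed equilibrium, Player 1 must be indifferent between Invest and Wait.
Player 1's expected payoff from Invest is 3q + 10(1−q); from Wait it is 12q + 5(1−q).
Setting these equal: −7q + 10 = 7q + 5, so q = 5/14.
Therefore Player 2 plays Wait with probability 1 − 5/14 = 9/14.

9/14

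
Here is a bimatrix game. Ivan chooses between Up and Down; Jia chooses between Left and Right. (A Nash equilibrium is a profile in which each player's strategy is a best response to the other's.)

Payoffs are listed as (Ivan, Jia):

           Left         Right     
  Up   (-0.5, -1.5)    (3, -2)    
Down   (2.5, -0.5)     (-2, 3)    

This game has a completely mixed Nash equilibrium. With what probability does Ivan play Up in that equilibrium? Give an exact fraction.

Let p be the probability that Ivan plays Up. In a completely mixed equilibrium, Jia must be indifferent between Left and Right.
Jia's expected payoff from Left is −1.5p − 0.5(1−p); from Right it is −2p + 3(1−p).
Setting these equal: −p − 0.5 = −5p + 3, so p = 7/8.

7/8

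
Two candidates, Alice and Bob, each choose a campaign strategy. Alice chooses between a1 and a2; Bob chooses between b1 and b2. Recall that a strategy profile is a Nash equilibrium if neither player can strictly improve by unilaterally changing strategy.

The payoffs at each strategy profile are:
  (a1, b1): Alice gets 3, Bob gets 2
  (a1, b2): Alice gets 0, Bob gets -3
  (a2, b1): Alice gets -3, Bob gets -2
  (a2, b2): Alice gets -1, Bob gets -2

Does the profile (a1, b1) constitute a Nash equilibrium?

At (a1, b1), Alice earns 3; switching to a2 would give -3, so Alice has no profitable deviation.
Bob earns 2; switching to b2 would give -3, so Bob has no profitable deviation.
Neither player can gain by a unilateral deviation, so this profile is a Nash equilibrium.

Yes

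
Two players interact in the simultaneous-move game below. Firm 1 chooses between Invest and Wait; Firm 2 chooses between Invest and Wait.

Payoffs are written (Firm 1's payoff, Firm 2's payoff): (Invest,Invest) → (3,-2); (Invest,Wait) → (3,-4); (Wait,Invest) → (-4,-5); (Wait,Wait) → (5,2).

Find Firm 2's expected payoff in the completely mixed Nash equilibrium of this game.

-8/3

First find p, the probability Firm 1 plays Invest, from Firm 2's indifference between Invest and Wait: −2p − 5(1−p) = −4p + 2(1−p), giving p = 7/9.
Since Firm 2 is indifferent in equilibrium, Firm 2's expected payoff equals the payoff from either column against (7/9, 2/9). Using Invest: −2(7/9) − 5(2/9) = -8/3.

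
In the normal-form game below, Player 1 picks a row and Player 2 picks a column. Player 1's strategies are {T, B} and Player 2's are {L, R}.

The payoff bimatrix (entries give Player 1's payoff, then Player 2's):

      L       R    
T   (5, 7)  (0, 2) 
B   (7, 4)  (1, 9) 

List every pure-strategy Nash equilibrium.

(T, L): Player 1 prefers B (7 > 5) — not an equilibrium.
(T, R): Player 1 prefers B (1 > 0); Player 2 prefers L (7 > 2) — not an equilibrium.
(B, L): Player 2 prefers R (9 > 4) — not an equilibrium.
(B, R): Player 1 gets 1 ≥ 0 from T, and Player 2 gets 9 ≥ 4 from L — Nash equilibrium.

(B, R)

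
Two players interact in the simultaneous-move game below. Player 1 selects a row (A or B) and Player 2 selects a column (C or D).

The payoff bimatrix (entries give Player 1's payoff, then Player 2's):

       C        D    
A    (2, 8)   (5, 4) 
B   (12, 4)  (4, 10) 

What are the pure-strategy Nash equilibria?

none

(A, C): Player 1 prefers B (12 > 2) — not an equilibrium.
(A, D): Player 2 prefers C (8 > 4) — not an equilibrium.
(B, C): Player 2 prefers D (10 > 4) — not an equilibrium.
(B, D): Player 1 prefers A (5 > 4) — not an equilibrium.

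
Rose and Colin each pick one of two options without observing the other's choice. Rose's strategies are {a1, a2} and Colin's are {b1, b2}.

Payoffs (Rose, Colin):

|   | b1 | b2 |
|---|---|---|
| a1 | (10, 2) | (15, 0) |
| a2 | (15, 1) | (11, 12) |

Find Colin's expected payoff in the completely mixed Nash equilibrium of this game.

First find x, the probability Rose plays a1, from Colin's indifference between b1 and b2: 2x + (1−x) = 12(1−x), giving x = 11/13.
Since Colin is indifferent in equilibrium, Colin's expected payoff equals the payoff from either column against (11/13, 2/13). Using b1: 2(11/13) + (2/13) = 24/13.

24/13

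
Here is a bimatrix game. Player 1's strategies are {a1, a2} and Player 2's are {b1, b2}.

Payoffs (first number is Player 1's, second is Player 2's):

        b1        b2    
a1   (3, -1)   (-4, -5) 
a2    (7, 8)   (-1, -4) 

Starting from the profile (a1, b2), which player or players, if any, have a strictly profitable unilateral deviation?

Player 1 at (a1, b2) earns -4; deviating to a2 yields -1 — a strict improvement.
Player 2 earns -5; deviating to b1 yields -1 — a strict improvement.
Both Player 1 and Player 2 have strictly profitable deviations.

Both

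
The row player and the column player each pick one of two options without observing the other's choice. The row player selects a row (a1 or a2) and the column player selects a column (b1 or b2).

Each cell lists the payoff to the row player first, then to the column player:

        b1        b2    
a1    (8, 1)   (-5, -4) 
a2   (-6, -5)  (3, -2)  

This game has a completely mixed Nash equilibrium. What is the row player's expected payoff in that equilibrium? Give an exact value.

First find y, the probability the column player plays b1, from the row player's indifference between a1 and a2: 8y − 5(1−y) = −6y + 3(1−y), giving y = 4/11.
Since the row player is indifferent in equilibrium, the row player's expected payoff equals the payoff from either row against (4/11, 7/11). Using a1: 8(4/11) − 5(7/11) = -3/11.

-3/11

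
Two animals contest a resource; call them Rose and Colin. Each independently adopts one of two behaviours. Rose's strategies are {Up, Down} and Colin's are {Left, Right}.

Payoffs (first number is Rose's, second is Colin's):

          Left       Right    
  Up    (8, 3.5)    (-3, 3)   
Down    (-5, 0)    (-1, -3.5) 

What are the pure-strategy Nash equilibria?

(Up, Left): Rose gets 8 ≥ -5 from Down, and Colin gets 3.5 ≥ 3 from Right — Nash equilibrium.
(Up, Right): Rose prefers Down (-1 > -3); Colin prefers Left (3.5 > 3) — not an equilibrium.
(Down, Left): Rose prefers Up (8 > -5) — not an equilibrium.
(Down, Right): Colin prefers Left (0 > -3.5) — not an equilibrium.

(Up, Left)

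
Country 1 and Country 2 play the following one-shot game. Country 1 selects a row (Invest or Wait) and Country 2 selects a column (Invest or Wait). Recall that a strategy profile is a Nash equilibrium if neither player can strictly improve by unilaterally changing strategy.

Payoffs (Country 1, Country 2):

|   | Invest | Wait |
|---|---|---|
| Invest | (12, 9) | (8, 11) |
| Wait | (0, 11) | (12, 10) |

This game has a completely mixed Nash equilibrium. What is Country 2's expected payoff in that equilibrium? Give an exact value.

First find x, the probability Country 1 plays Invest, from Country 2's indifference between Invest and Wait: 9x + 11(1−x) = 11x + 10(1−x), giving x = 1/3.
Since Country 2 is indifferent in equilibrium, Country 2's expected payoff equals the payoff from either column against (1/3, 2/3). Using Invest: 9(1/3) + 11(2/3) = 31/3.

31/3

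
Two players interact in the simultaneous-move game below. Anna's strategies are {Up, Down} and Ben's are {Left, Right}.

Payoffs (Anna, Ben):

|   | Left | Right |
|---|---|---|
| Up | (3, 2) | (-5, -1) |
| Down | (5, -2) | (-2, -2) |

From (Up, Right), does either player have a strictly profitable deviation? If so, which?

Both

Anna at (Up, Right) earns -5; deviating to Down yields -2 — a strict improvement.
Ben earns -1; deviating to Left yields 2 — a strict improvement.
Both Anna and Ben have strictly profitable deviations.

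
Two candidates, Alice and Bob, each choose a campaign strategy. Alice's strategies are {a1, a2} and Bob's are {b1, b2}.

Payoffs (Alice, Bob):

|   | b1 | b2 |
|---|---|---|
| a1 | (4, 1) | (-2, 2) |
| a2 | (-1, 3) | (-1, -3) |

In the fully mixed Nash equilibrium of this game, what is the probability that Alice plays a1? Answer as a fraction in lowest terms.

6/7

Let p be the probability that Alice plays a1. In a completely mixed equilibrium, Bob must be indifferent between b1 and b2.
Bob's expected payoff from b1 is p + 3(1−p); from b2 it is 2p − 3(1−p).
Setting these equal: −2p + 3 = 5p − 3, so p = 6/7.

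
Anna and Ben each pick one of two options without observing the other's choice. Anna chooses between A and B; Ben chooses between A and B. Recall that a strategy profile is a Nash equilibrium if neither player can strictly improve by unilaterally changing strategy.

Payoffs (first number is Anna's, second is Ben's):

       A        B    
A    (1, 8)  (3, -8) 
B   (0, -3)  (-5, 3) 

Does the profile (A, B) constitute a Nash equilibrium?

At (A, B), Anna earns 3; switching to B would give -5, so Anna has no profitable deviation.
Ben earns -8; switching to A would give 8, so Ben would deviate.
Since at least one player can profitably deviate, this is not a Nash equilibrium.

No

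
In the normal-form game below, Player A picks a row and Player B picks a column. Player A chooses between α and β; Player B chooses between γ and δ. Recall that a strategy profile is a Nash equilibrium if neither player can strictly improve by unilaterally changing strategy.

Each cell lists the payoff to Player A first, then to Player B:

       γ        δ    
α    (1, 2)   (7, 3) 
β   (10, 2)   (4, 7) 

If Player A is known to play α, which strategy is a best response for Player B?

δ

Against α, Player B earns 2 from γ and 3 from δ.
So δ is the best response.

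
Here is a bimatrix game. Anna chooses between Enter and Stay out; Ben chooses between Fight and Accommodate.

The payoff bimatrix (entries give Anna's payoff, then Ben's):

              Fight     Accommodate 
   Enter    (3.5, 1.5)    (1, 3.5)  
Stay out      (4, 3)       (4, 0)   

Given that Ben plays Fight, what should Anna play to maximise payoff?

Stay out

Against Fight, Anna earns 3.5 from Enter and 4 from Stay out.
So Stay out is the best response.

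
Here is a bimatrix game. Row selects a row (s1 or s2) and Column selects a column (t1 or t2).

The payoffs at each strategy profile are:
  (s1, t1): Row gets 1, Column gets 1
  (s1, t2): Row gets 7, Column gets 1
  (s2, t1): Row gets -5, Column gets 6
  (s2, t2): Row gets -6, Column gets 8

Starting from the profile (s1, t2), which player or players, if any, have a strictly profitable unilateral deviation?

Neither

Row at (s1, t2) earns 7; deviating to s2 yields -6 — not better.
Column earns 1; deviating to t1 yields 1 — not better.
Neither player can strictly improve; the profile is a Nash equilibrium.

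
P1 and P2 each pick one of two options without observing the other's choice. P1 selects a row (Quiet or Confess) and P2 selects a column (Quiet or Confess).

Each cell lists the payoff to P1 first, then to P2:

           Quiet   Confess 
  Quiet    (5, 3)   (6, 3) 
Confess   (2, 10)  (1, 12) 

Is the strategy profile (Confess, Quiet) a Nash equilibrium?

At (Confess, Quiet), P1 earns 2; switching to Quiet would give 5, so P1 would deviate.
P2 earns 10; switching to Confess would give 12, so P2 would deviate.
Since at least one player can profitably deviate, this is not a Nash equilibrium.

No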